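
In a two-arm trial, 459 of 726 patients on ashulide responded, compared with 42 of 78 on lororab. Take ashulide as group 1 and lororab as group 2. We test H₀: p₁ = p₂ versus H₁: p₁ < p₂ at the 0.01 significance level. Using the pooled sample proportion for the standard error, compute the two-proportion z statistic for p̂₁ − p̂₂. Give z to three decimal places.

p̂₁ = 459/726 = 0.63223, p̂₂ = 42/78 = 0.53846.
Pooled p̂ = (459+42)/(726+78) = 501/804 = 0.62313.
SE = √(p̂(1−p̂)(1/n₁+1/n₂)) = √(0.62313·0.37687·0.0141979) = √(0.00333421) = 0.05774.
z = (0.63223 − 0.53846)/0.05774 = 0.09377/0.05774 = 1.624.
p-value = P(Z < 1.624) ≈ 0.9478; since p > α = 0.01, fail to reject H₀.

z = 1.624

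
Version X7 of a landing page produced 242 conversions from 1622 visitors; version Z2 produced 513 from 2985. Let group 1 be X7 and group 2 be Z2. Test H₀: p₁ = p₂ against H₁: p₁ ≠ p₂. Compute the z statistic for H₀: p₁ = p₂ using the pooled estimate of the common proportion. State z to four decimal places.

z = -1.9846

p̂₁ = 242/1622 = 0.1491985, p̂₂ = 513/2985 = 0.1718593.
Pooled p̂ = (242+513)/(1622+2985) = 755/4607 = 0.1638811.
SE = √(0.137024 × 0.000951531) = 0.0114185.
z = (0.1491985 − 0.1718593)/0.0114185 = -0.0226608/0.0114185 = -1.9846.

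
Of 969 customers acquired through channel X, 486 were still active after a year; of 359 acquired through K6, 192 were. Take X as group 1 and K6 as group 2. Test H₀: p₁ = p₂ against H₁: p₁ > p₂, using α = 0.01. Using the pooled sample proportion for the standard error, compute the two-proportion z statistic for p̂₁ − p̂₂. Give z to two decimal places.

p̂₁ = 486/969 = 0.5015, p̂₂ = 192/359 = 0.5348.
Pooled p̂ = (486+192)/(969+359) = 678/1328 = 0.5105.
SE = √(0.249889 × 0.00381751) = 0.0309.
z = (0.5015 − 0.5348)/0.0309 = -0.0333/0.0309 = -1.08.
p-value = P(Z > -1.077) ≈ 0.8593; since p > α = 0.01, fail to reject H₀.

z = -1.08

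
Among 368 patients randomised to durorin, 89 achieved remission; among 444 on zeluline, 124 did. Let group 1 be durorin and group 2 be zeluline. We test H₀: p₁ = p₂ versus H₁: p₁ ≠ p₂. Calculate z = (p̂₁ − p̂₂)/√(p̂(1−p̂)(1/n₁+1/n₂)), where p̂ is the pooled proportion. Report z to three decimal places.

z = -1.207

p̂₁ = 89/368 ≈ 0.24185, p̂₂ = 124/444 ≈ 0.27928.
Pooled p̂ = (89+124)/(368+444) = 213/812 = 0.26232.
SE = √(p̂(1−p̂)(1/n₁+1/n₂)) = √(0.26232·0.73768·0.00496964) = √(0.000961656) = 0.03101.
z = (0.24185 − 0.27928)/0.03101 = -0.03743/0.03101 = -1.207.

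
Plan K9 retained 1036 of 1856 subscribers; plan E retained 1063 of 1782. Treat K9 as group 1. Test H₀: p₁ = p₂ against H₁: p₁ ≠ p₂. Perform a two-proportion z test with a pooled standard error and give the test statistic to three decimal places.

p̂₁ = 1036/1856 ≈ 0.55819, p̂₂ = 1063/1782 ≈ 0.59652.
Pooled p̂ = (1036+1063)/(1856+1782) = 2099/3638 = 0.57697.
SE = √(p̂(1−p̂)(1/n₁+1/n₂)) = √(0.57697·0.42303·0.00109996) = √(0.000268474) = 0.01639.
z = (0.55819 − 0.59652)/0.01639 = -0.03833/0.01639 = -2.339.
Two-sided p-value ≈ 2·Φ(−2.339) = 0.0193.

z = -2.339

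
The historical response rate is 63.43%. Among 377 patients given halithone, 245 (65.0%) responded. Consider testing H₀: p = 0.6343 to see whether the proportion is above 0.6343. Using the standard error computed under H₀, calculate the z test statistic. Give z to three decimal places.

z = 0.628

p̂ = 245/377 ≈ 0.64987.
Under H₀, SE = √(0.6343·0.3657/377) = √(0.000615288) = 0.02480.
z = (0.64987 − 0.6343)/0.02480 = 0.01557/0.02480 = 0.628.
p-value = P(Z > 0.628) ≈ 0.2651.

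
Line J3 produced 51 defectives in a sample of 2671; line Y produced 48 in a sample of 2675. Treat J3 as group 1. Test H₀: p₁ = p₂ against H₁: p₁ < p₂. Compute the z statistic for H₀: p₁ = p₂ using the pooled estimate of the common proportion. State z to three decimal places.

p̂₁ = 51/2671 = 0.01909, p̂₂ = 48/2675 = 0.01794.
Pooled p̂ = (51+48)/(2671+2675) = 99/5346 = 0.01852.
SE = √(0.0181756 × 0.000748223) = 0.00369.
z = (0.01909 − 0.01794)/0.00369 = 0.00115/0.00369 = 0.312.
p-value = P(Z < 0.312) ≈ 0.6224.

z = 0.312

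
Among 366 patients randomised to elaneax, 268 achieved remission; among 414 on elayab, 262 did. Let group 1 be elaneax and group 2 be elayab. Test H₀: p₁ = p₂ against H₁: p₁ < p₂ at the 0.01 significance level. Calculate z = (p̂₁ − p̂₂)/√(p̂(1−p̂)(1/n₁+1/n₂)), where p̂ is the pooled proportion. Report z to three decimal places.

z = 2.968

p̂₁ = 268/366 ≈ 0.732240, p̂₂ = 262/414 ≈ 0.632850.
Pooled p̂ = (268+262)/(366+414) = 530/780 = 0.679487.
SE = √(p̂(1−p̂)(1/n₁+1/n₂)) = √(0.679487·0.320513·0.0051477) = √(0.00112109) = 0.033483.
z = (0.732240 − 0.632850)/0.033483 = 0.099390/0.033483 = 2.968.
p-value = P(Z < 2.968) ≈ 0.9985; since p > α = 0.01, fail to reject H₀.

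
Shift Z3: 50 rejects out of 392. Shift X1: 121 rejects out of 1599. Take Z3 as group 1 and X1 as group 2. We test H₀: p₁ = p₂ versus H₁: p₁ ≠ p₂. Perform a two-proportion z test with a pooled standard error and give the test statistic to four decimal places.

p̂₁ = 50/392 = 0.1275510, p̂₂ = 121/1599 = 0.0756723.
Pooled p̂ = (50+121)/(392+1599) = 171/1991 = 0.0858865.
SE = √(p̂(1−p̂)(1/n₁+1/n₂)) = √(0.0858865·0.9141135·0.00317641) = √(0.00024938) = 0.0157918.
z = (0.1275510 − 0.0756723)/0.0157918 = 0.0518787/0.0157918 = 3.2852.

z = 3.2852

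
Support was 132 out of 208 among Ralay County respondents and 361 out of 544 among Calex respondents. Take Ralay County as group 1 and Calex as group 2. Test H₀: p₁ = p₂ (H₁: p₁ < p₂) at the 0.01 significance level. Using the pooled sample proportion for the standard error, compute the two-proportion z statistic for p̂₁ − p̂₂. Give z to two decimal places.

z = -0.75

p̂₁ = 132/208 ≈ 0.6346, p̂₂ = 361/544 ≈ 0.6636.
Pooled p̂ = (132+361)/(208+544) = 493/752 = 0.6556.
SE = √(p̂(1−p̂)(1/n₁+1/n₂)) = √(0.6556·0.3444·0.00664593) = √(0.00150061) = 0.0387.
z = (0.6346 − 0.6636)/0.0387 = -0.0290/0.0387 = -0.75.
p-value = P(Z < -0.748) ≈ 0.2271. With α = 0.01, fail to reject H₀.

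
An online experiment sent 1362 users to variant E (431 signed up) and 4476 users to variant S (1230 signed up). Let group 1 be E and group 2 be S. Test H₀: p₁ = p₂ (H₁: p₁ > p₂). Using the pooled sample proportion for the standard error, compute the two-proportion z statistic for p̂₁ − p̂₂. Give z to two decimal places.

p̂₁ = 431/1362 = 0.31645, p̂₂ = 1230/4476 = 0.27480.
Pooled p̂ = (431+1230)/(1362+4476) = 1661/5838 = 0.28452.
SE = √(p̂(1−p̂)(1/n₁+1/n₂)) = √(0.28452·0.71548·0.000957628) = √(0.000194941) = 0.01396.
z = (0.31645 − 0.27480)/0.01396 = 0.04165/0.01396 = 2.98.

z = 2.98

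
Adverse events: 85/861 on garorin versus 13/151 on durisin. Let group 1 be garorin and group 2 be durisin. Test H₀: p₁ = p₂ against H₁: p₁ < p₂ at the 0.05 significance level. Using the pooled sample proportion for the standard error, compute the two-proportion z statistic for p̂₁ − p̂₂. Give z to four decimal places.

p̂₁ = 85/861 ≈ 0.098722, p̂₂ = 13/151 ≈ 0.086093.
Pooled p̂ = (85+13)/(861+151) = 98/1012 = 0.096838.
SE = √(0.0874604 × 0.00778396) = 0.026092.
z = (0.098722 − 0.086093)/0.026092 = 0.012629/0.026092 = 0.4840.
p-value = P(Z < 0.484) ≈ 0.6858, so at α = 0.05 we fail to reject H₀.

z = 0.4840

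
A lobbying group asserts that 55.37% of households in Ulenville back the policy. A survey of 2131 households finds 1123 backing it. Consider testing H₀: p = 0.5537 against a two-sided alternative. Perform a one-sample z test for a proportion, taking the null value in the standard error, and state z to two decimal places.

p̂ = 1123/2131 = 0.52698.
Under H₀, SE = √(0.5537·0.4463/2131) = √(0.000115963) = 0.01077.
z = (0.52698 − 0.5537)/0.01077 = -0.02672/0.01077 = -2.48.

z = -2.48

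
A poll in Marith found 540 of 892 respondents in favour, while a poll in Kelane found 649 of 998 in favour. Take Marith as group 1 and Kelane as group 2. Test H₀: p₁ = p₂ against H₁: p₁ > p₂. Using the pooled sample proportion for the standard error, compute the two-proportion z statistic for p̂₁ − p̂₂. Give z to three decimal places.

z = -2.018

p̂₁ = 540/892 ≈ 0.60538, p̂₂ = 649/998 ≈ 0.65030.
Pooled p̂ = (540+649)/(892+998) = 1189/1890 = 0.62910.
SE = √(p̂(1−p̂)(1/n₁+1/n₂)) = √(0.62910·0.37090·0.00212308) = √(0.000495385) = 0.02226.
z = (0.60538 − 0.65030)/0.02226 = -0.04492/0.02226 = -2.018.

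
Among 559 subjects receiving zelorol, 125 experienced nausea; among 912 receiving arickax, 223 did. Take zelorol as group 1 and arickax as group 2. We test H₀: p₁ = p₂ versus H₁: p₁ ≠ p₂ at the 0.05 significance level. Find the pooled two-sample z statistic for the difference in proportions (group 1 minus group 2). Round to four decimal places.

z = -0.9157

p̂₁ = 125/559 ≈ 0.223614, p̂₂ = 223/912 ≈ 0.244518.
Pooled p̂ = (125+223)/(559+912) = 348/1471 = 0.236574.
SE = √(0.180607 × 0.0028854) = 0.022828.
z = (0.223614 − 0.244518)/0.022828 = -0.020904/0.022828 = -0.9157.
p-value = 2·P(Z > 0.916) ≈ 0.3598; since p > α = 0.05, fail to reject H₀.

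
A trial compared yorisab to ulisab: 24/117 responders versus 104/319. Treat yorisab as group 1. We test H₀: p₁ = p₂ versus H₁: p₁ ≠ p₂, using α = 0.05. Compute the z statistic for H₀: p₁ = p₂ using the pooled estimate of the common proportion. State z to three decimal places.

z = -2.456

p̂₁ = 24/117 = 0.20513, p̂₂ = 104/319 = 0.32602.
Pooled p̂ = (24+104)/(117+319) = 128/436 = 0.29358.
SE = √(p̂(1−p̂)(1/n₁+1/n₂)) = √(0.29358·0.70642·0.0116818) = √(0.00242269) = 0.04922.
z = (0.20513 − 0.32602)/0.04922 = -0.12089/0.04922 = -2.456.
p-value = 2·P(Z > 2.456) ≈ 0.0140. With α = 0.05, reject H₀.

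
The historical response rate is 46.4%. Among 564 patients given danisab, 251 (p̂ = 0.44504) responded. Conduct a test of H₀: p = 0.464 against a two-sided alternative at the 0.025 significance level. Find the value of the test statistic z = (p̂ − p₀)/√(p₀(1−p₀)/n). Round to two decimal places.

z = -0.90

p̂ = 251/564 ≈ 0.4450.
SE = √(p₀(1−p₀)/n) = √(0.2487/564) = 0.0210.
z = (0.4450 − 0.464)/0.0210 = -0.0190/0.0210 = -0.90.
Two-sided p-value ≈ 2·Φ(−0.903) = 0.3665; since p > α = 0.025, fail to reject H₀.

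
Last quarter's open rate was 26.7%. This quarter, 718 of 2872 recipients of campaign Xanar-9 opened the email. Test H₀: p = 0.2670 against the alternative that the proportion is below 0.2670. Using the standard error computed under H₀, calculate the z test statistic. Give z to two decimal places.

z = -2.06

p̂ = 718/2872 = 0.25000.
Under H₀, SE = √(0.267·0.733/2872) = √(6.81445e-05) = 0.00825.
z = (0.25000 − 0.267)/0.00825 = -0.01700/0.00825 = -2.06.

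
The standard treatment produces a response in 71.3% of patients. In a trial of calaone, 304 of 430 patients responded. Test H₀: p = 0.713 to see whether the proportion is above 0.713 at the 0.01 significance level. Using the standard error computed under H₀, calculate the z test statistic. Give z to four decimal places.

p̂ = 304/430 = 0.706977.
Standard error under H₀: √(0.713×0.287/430) = 0.021815.
z = (0.706977 − 0.713)/0.021815 = -0.006023/0.021815 = -0.2761.
p-value = P(Z > -0.276) ≈ 0.6088. With α = 0.01, fail to reject H₀.

z = -0.2761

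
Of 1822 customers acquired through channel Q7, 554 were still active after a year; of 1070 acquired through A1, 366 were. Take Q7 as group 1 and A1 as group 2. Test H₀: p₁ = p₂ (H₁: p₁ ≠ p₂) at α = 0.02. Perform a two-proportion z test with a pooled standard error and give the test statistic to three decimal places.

p̂₁ = 554/1822 ≈ 0.30406, p̂₂ = 366/1070 ≈ 0.34206.
Pooled p̂ = (554+366)/(1822+1070) = 920/2892 = 0.31812.
SE = √(p̂(1−p̂)(1/n₁+1/n₂)) = √(0.31812·0.68188·0.00148343) = √(0.000321784) = 0.01794.
z = (0.30406 − 0.34206)/0.01794 = -0.03800/0.01794 = -2.118.
p-value = 2·P(Z > 2.118) ≈ 0.0342; since p > α = 0.02, fail to reject H₀.

z = -2.118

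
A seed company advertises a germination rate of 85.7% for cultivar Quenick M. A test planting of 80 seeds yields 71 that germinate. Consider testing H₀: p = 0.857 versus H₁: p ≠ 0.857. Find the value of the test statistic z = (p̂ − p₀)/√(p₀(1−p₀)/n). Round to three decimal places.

z = 0.779

p̂ = 71/80 ≈ 0.88750.
Under H₀, SE = √(0.857·0.143/80) = √(0.00153189) = 0.03914.
z = (0.88750 − 0.857)/0.03914 = 0.03050/0.03914 = 0.779.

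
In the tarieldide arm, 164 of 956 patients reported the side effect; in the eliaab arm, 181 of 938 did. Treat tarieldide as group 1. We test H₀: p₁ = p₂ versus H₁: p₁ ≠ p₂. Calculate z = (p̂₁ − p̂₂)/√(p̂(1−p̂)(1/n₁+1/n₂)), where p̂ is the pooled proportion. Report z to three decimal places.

z = -1.207

p̂₁ = 164/956 = 0.17155, p̂₂ = 181/938 = 0.19296.
Pooled p̂ = (164+181)/(956+938) = 345/1894 = 0.18215.
SE = √(p̂(1−p̂)(1/n₁+1/n₂)) = √(0.18215·0.81785·0.00211212) = √(0.000314652) = 0.01774.
z = (0.17155 − 0.19296)/0.01774 = -0.02141/0.01774 = -1.207.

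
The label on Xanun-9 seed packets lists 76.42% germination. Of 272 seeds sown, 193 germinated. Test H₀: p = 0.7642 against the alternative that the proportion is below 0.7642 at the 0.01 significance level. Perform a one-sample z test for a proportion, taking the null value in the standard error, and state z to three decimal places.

p̂ = 193/272 = 0.70956.
Under H₀, SE = √(0.7642·0.2358/272) = √(0.000662494) = 0.02574.
z = (0.70956 − 0.7642)/0.02574 = -0.05464/0.02574 = -2.123.
p-value = P(Z < -2.123) ≈ 0.0169. With α = 0.01, fail to reject H₀.

z = -2.123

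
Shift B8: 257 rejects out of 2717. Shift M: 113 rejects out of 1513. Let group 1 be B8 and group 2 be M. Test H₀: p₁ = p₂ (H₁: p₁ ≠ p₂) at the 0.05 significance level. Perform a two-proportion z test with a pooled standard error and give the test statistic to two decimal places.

z = 2.20

p̂₁ = 257/2717 = 0.09459, p̂₂ = 113/1513 = 0.07469.
Pooled p̂ = (257+113)/(2717+1513) = 370/4230 = 0.08747.
SE = √(p̂(1−p̂)(1/n₁+1/n₂)) = √(0.08747·0.91253·0.00102899) = √(8.21335e-05) = 0.00906.
z = (0.09459 − 0.07469)/0.00906 = 0.01990/0.00906 = 2.20.
p-value = 2·P(Z > 2.196) ≈ 0.0281, so at α = 0.05 we reject H₀.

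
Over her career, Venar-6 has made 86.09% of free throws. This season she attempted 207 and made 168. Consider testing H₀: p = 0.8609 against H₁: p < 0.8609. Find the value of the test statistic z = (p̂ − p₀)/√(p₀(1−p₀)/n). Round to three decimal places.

z = -2.050

p̂ = 168/207 = 0.81159.
Under H₀, SE = √(0.8609·0.1391/207) = √(0.000578508) = 0.02405.
z = (0.81159 − 0.8609)/0.02405 = -0.04931/0.02405 = -2.050.
p-value = P(Z < -2.050) ≈ 0.0202.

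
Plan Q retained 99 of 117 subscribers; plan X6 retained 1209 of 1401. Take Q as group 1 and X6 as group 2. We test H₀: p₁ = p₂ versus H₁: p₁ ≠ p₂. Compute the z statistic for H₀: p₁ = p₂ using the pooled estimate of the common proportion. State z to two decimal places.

z = -0.51

p̂₁ = 99/117 = 0.8462, p̂₂ = 1209/1401 = 0.8630.
Pooled p̂ = (99+1209)/(117+1401) = 1308/1518 = 0.8617.
SE = √(p̂(1−p̂)(1/n₁+1/n₂)) = √(0.8617·0.1383·0.00926078) = √(0.0011039) = 0.0332.
z = (0.8462 − 0.8630)/0.0332 = -0.0168/0.0332 = -0.51.
Two-sided p-value ≈ 2·Φ(−0.506) = 0.6131.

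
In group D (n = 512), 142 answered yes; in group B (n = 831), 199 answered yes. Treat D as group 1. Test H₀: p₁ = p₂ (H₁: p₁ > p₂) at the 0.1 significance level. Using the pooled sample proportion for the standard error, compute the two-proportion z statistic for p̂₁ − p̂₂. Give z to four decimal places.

p̂₁ = 142/512 ≈ 0.277344, p̂₂ = 199/831 ≈ 0.239471.
Pooled p̂ = (142+199)/(512+831) = 341/1343 = 0.253909.
SE = √(0.189439 × 0.00315649) = 0.024453.
z = (0.277344 − 0.239471)/0.024453 = 0.037873/0.024453 = 1.5488.
p-value = P(Z > 1.549) ≈ 0.0607, so at α = 0.1 we reject H₀.

z = 1.5488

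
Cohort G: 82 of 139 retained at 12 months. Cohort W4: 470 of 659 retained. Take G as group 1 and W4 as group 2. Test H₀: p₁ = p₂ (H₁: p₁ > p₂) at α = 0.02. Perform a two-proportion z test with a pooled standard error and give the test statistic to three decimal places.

p̂₁ = 82/139 ≈ 0.58993, p̂₂ = 470/659 ≈ 0.71320.
Pooled p̂ = (82+470)/(139+659) = 552/798 = 0.69173.
SE = √(p̂(1−p̂)(1/n₁+1/n₂)) = √(0.69173·0.30827·0.0087117) = √(0.00185768) = 0.04310.
z = (0.58993 − 0.71320)/0.04310 = -0.12327/0.04310 = -2.860.
p-value = P(Z > -2.860) ≈ 0.9979; since p > α = 0.02, fail to reject H₀.

z = -2.860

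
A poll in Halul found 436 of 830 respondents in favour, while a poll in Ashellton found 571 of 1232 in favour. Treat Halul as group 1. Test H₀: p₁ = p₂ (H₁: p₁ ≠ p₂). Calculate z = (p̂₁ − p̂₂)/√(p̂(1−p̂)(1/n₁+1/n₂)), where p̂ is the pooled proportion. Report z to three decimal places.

p̂₁ = 436/830 = 0.52530, p̂₂ = 571/1232 = 0.46347.
Pooled p̂ = (436+571)/(830+1232) = 1007/2062 = 0.48836.
SE = √(0.249865 × 0.00201651) = 0.02245.
z = (0.52530 − 0.46347)/0.02245 = 0.06183/0.02245 = 2.754.

z = 2.754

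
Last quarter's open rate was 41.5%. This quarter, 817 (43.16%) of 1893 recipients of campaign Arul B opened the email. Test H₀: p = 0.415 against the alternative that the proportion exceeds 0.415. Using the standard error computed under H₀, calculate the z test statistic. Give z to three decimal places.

z = 1.465

p̂ = 817/1893 = 0.431590.
Standard error under H₀: √(0.415×0.585/1893) = 0.011325.
z = (0.431590 − 0.415)/0.011325 = 0.016590/0.011325 = 1.465.
p-value = P(Z > 1.465) ≈ 0.0715.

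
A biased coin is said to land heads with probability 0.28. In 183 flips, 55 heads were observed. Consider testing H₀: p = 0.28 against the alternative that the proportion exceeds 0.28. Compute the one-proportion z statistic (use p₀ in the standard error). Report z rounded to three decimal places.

p̂ = 55/183 ≈ 0.30055.
Under H₀, SE = √(0.28·0.72/183) = √(0.00110164) = 0.03319.
z = (0.30055 − 0.28)/0.03319 = 0.02055/0.03319 = 0.619.
p-value = P(Z > 0.619) ≈ 0.2679.

z = 0.619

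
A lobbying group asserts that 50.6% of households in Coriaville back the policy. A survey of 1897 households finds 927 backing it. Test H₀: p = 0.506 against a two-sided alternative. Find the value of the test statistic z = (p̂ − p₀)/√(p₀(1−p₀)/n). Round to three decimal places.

p̂ = 927/1897 ≈ 0.48867.
Under H₀, SE = √(0.506·0.494/1897) = √(0.000131768) = 0.01148.
z = (0.48867 − 0.506)/0.01148 = -0.01733/0.01148 = -1.510.
Two-sided p-value ≈ 2·Φ(−1.510) = 0.1310.

z = -1.510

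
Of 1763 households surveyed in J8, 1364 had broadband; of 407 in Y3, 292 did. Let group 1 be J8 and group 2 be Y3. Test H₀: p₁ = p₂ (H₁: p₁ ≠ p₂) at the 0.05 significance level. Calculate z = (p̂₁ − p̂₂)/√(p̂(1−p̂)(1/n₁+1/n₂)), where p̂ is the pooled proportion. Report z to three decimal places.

z = 2.405

p̂₁ = 1364/1763 = 0.77368, p̂₂ = 292/407 = 0.71744.
Pooled p̂ = (1364+292)/(1763+407) = 1656/2170 = 0.76313.
SE = √(0.180761 × 0.00302422) = 0.02338.
z = (0.77368 − 0.71744)/0.02338 = 0.05624/0.02338 = 2.405.
Two-sided p-value ≈ 2·Φ(−2.405) = 0.0162, so at α = 0.05 we reject H₀.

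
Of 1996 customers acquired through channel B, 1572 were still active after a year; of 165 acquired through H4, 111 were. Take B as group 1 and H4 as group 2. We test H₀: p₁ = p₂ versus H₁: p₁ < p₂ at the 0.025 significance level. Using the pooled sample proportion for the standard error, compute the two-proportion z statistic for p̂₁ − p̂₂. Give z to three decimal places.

p̂₁ = 1572/1996 ≈ 0.78758, p̂₂ = 111/165 ≈ 0.67273.
Pooled p̂ = (1572+111)/(1996+165) = 1683/2161 = 0.77881.
SE = √(0.172267 × 0.00656161) = 0.03362.
z = (0.78758 − 0.67273)/0.03362 = 0.11485/0.03362 = 3.416.
p-value = P(Z < 3.416) ≈ 0.9997. With α = 0.025, fail to reject H₀.

z = 3.416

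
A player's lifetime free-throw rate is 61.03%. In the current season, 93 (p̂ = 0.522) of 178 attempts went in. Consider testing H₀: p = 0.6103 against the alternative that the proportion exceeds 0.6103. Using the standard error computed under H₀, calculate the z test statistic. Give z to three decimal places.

z = -2.403

p̂ = 93/178 = 0.52247.
Standard error under H₀: √(0.6103×0.3897/178) = 0.03655.
z = (0.52247 − 0.6103)/0.03655 = -0.08783/0.03655 = -2.403.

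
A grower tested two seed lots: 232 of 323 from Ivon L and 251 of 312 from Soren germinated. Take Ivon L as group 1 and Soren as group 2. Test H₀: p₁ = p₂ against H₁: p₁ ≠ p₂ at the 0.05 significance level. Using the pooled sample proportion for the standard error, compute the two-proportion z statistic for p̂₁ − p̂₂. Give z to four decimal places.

z = -2.5456

p̂₁ = 232/323 = 0.718266, p̂₂ = 251/312 = 0.804487.
Pooled p̂ = (232+251)/(323+312) = 483/635 = 0.760630.
SE = √(p̂(1−p̂)(1/n₁+1/n₂)) = √(0.760630·0.239370·0.0063011) = √(0.00114725) = 0.033871.
z = (0.718266 − 0.804487)/0.033871 = -0.086221/0.033871 = -2.5456.
Two-sided p-value ≈ 2·Φ(−2.546) = 0.0109. With α = 0.05, reject H₀.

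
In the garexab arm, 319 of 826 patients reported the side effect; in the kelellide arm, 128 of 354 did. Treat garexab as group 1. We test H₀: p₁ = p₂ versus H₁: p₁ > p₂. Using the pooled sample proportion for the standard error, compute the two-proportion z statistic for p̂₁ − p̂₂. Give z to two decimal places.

z = 0.80

p̂₁ = 319/826 ≈ 0.3862, p̂₂ = 128/354 ≈ 0.3616.
Pooled p̂ = (319+128)/(826+354) = 447/1180 = 0.3788.
SE = √(0.235314 × 0.00403551) = 0.0308.
z = (0.3862 − 0.3616)/0.0308 = 0.0246/0.0308 = 0.80.
p-value = P(Z > 0.799) ≈ 0.2122.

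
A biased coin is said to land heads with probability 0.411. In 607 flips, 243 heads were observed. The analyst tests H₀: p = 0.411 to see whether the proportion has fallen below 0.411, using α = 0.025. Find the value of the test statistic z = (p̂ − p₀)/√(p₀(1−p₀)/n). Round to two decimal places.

z = -0.53

p̂ = 243/607 = 0.4003.
SE = √(p₀(1−p₀)/n) = √(0.24208/607) = 0.0200.
z = (0.4003 − 0.411)/0.0200 = -0.0107/0.0200 = -0.53.
p-value = P(Z < -0.534) ≈ 0.2966; since p > α = 0.025, fail to reject H₀.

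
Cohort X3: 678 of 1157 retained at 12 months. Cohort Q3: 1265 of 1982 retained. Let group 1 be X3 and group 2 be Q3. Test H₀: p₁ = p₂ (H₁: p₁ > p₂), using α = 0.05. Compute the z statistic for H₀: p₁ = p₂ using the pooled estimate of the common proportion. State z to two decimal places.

p̂₁ = 678/1157 ≈ 0.58600, p̂₂ = 1265/1982 ≈ 0.63824.
Pooled p̂ = (678+1265)/(1157+1982) = 1943/3139 = 0.61899.
SE = √(0.235842 × 0.00136885) = 0.01797.
z = (0.58600 − 0.63824)/0.01797 = -0.05224/0.01797 = -2.91.
p-value = P(Z > -2.908) ≈ 0.9982; since p > α = 0.05, fail to reject H₀.

z = -2.91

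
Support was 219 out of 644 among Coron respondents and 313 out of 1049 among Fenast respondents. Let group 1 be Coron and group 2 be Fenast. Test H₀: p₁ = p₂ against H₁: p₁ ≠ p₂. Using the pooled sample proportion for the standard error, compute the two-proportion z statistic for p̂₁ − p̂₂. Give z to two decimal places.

p̂₁ = 219/644 ≈ 0.34006, p̂₂ = 313/1049 ≈ 0.29838.
Pooled p̂ = (219+313)/(644+1049) = 532/1693 = 0.31424.
SE = √(0.215491 × 0.00250608) = 0.02324.
z = (0.34006 − 0.29838)/0.02324 = 0.04168/0.02324 = 1.79.
p-value = 2·P(Z > 1.794) ≈ 0.0729.

z = 1.79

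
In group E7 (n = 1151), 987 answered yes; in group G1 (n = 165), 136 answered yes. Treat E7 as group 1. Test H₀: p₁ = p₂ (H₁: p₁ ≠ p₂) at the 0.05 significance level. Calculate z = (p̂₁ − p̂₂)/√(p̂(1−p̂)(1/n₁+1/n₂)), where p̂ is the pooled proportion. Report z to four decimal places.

z = 1.1299

p̂₁ = 987/1151 = 0.857515, p̂₂ = 136/165 = 0.824242.
Pooled p̂ = (987+136)/(1151+165) = 1123/1316 = 0.853343.
SE = √(0.125148 × 0.00692942) = 0.029448.
z = (0.857515 − 0.824242)/0.029448 = 0.033273/0.029448 = 1.1299.
Two-sided p-value ≈ 2·Φ(−1.130) = 0.2585, so at α = 0.05 we fail to reject H₀.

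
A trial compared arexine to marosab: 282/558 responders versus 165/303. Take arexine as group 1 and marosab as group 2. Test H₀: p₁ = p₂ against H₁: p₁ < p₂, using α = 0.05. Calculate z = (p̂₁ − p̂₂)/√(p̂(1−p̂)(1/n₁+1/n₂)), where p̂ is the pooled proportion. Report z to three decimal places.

p̂₁ = 282/558 ≈ 0.50538, p̂₂ = 165/303 ≈ 0.54455.
Pooled p̂ = (282+165)/(558+303) = 447/861 = 0.51916.
SE = √(0.249633 × 0.00509244) = 0.03565.
z = (0.50538 − 0.54455)/0.03565 = -0.03917/0.03565 = -1.099.
p-value = P(Z < -1.099) ≈ 0.1359; since p > α = 0.05, fail to reject H₀.

z = -1.099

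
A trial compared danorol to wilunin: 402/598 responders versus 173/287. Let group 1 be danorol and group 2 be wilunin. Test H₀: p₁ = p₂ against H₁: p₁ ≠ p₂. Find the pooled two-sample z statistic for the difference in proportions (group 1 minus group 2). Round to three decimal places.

z = 2.027

p̂₁ = 402/598 = 0.67224, p̂₂ = 173/287 = 0.60279.
Pooled p̂ = (402+173)/(598+287) = 575/885 = 0.64972.
SE = √(0.227585 × 0.00515656) = 0.03426.
z = (0.67224 − 0.60279)/0.03426 = 0.06945/0.03426 = 2.027.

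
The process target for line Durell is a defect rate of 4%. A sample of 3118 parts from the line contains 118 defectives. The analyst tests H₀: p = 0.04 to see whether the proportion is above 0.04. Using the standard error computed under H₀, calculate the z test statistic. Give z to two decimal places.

p̂ = 118/3118 = 0.037845.
SE = √(p₀(1−p₀)/n) = √(0.0384/3118) = 0.003509.
z = (0.037845 − 0.04)/0.003509 = -0.002155/0.003509 = -0.61.
p-value = P(Z > -0.614) ≈ 0.7304.

z = -0.61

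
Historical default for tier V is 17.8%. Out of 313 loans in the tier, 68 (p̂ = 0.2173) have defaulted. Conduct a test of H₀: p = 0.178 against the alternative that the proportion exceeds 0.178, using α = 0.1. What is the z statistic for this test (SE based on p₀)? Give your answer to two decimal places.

z = 1.82

p̂ = 68/313 = 0.2173.
SE = √(p₀(1−p₀)/n) = √(0.14632/313) = 0.0216.
z = (0.2173 − 0.178)/0.0216 = 0.0393/0.0216 = 1.82.
p-value = P(Z > 1.815) ≈ 0.0347; since p < α = 0.1, reject H₀.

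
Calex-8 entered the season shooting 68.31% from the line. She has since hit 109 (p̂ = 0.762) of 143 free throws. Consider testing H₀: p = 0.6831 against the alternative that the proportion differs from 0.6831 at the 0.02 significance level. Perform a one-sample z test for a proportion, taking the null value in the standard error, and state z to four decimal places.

z = 2.0340

p̂ = 109/143 = 0.762238.
SE = √(p₀(1−p₀)/n) = √(0.21647/143) = 0.038908.
z = (0.762238 − 0.6831)/0.038908 = 0.079138/0.038908 = 2.0340.
Two-sided p-value ≈ 2·Φ(−2.034) = 0.0420, so at α = 0.02 we fail to reject H₀.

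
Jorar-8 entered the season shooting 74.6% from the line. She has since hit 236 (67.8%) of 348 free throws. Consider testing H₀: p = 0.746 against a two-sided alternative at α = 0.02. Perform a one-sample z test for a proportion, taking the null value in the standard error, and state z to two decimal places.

p̂ = 236/348 = 0.6782.
Under H₀, SE = √(0.746·0.254/348) = √(0.000544494) = 0.0233.
z = (0.6782 − 0.746)/0.0233 = -0.0678/0.0233 = -2.91.
Two-sided p-value ≈ 2·Φ(−2.907) = 0.0036, so at α = 0.02 we reject H₀.

z = -2.91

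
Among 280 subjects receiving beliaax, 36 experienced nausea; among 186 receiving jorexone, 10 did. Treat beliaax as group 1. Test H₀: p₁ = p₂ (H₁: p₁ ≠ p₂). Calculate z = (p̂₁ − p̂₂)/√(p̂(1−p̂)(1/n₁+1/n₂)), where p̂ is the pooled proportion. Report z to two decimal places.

z = 2.65

p̂₁ = 36/280 = 0.1286, p̂₂ = 10/186 = 0.0538.
Pooled p̂ = (36+10)/(280+186) = 46/466 = 0.0987.
SE = √(p̂(1−p̂)(1/n₁+1/n₂)) = √(0.0987·0.9013·0.00894777) = √(0.000796068) = 0.0282.
z = (0.1286 − 0.0538)/0.0282 = 0.0748/0.0282 = 2.65.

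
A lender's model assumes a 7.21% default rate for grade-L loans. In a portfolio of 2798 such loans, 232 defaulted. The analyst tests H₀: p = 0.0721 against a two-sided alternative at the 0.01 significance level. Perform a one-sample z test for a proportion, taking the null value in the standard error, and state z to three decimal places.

p̂ = 232/2798 = 0.082916.
Standard error under H₀: √(0.0721×0.9279/2798) = 0.004890.
z = (0.082916 − 0.0721)/0.004890 = 0.010816/0.004890 = 2.212.
p-value = 2·P(Z > 2.212) ≈ 0.0270. With α = 0.01, fail to reject H₀.

z = 2.212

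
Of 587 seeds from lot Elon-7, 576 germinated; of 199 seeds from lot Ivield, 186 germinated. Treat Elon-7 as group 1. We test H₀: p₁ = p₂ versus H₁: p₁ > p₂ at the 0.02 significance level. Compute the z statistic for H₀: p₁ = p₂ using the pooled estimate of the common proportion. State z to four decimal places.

z = 3.3010

p̂₁ = 576/587 ≈ 0.9812606, p̂₂ = 186/199 ≈ 0.9346734.
Pooled p̂ = (576+186)/(587+199) = 762/786 = 0.9694656.
SE = √(0.029602 × 0.0067287) = 0.0141132.
z = (0.9812606 − 0.9346734)/0.0141132 = 0.0465872/0.0141132 = 3.3010.
p-value = P(Z > 3.301) ≈ 0.0005; since p < α = 0.02, reject H₀.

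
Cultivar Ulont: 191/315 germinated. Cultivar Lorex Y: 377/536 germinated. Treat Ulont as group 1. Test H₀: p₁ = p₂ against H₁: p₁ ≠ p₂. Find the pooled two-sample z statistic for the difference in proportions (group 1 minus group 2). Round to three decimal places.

z = -2.900

p̂₁ = 191/315 ≈ 0.60635, p̂₂ = 377/536 ≈ 0.70336.
Pooled p̂ = (191+377)/(315+536) = 568/851 = 0.66745.
SE = √(0.22196 × 0.00504027) = 0.03345.
z = (0.60635 − 0.70336)/0.03345 = -0.09701/0.03345 = -2.900.
p-value = 2·P(Z > 2.900) ≈ 0.0037.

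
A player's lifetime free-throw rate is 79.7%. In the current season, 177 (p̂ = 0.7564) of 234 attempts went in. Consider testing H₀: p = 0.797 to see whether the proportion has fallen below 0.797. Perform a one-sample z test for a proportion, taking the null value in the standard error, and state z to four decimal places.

z = -1.5436

p̂ = 177/234 = 0.756410.
Under H₀, SE = √(0.797·0.203/234) = √(0.000691415) = 0.026295.
z = (0.756410 − 0.797)/0.026295 = -0.040590/0.026295 = -1.5436.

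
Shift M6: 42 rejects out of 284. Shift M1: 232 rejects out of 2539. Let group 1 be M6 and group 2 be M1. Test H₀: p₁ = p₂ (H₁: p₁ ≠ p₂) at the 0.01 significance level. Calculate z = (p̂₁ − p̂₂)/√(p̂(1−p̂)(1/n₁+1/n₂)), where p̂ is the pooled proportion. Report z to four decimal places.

p̂₁ = 42/284 = 0.147887, p̂₂ = 232/2539 = 0.091375.
Pooled p̂ = (42+232)/(284+2539) = 274/2823 = 0.097060.
SE = √(0.0876392 × 0.00391498) = 0.018523.
z = (0.147887 − 0.091375)/0.018523 = 0.056512/0.018523 = 3.0509.
Two-sided p-value ≈ 2·Φ(−3.051) = 0.0023, so at α = 0.01 we reject H₀.

z = 3.0509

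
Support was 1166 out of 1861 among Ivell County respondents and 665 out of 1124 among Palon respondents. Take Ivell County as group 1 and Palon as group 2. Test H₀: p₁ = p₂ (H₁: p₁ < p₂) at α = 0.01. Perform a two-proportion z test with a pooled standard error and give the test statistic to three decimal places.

p̂₁ = 1166/1861 = 0.626545, p̂₂ = 665/1124 = 0.591637.
Pooled p̂ = (1166+665)/(1861+1124) = 1831/2985 = 0.613400.
SE = √(0.23714 × 0.00142703) = 0.018396.
z = (0.626545 − 0.591637)/0.018396 = 0.034908/0.018396 = 1.898.
p-value = P(Z < 1.898) ≈ 0.9711. With α = 0.01, fail to reject H₀.

z = 1.898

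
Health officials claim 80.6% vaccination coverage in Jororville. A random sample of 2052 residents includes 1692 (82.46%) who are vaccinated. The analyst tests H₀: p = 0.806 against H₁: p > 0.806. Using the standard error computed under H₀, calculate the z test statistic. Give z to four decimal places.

z = 2.1263

p̂ = 1692/2052 = 0.8245614.
Standard error under H₀: √(0.806×0.194/2052) = 0.0087293.
z = (0.8245614 − 0.806)/0.0087293 = 0.0185614/0.0087293 = 2.1263.
p-value = P(Z > 2.126) ≈ 0.0167.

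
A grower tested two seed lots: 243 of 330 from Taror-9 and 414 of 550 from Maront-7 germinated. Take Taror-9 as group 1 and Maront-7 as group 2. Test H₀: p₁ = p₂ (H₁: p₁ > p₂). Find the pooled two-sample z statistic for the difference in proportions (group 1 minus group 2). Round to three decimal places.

p̂₁ = 243/330 ≈ 0.73636, p̂₂ = 414/550 ≈ 0.75273.
Pooled p̂ = (243+414)/(330+550) = 657/880 = 0.74659.
SE = √(0.189193 × 0.00484848) = 0.03029.
z = (0.73636 − 0.75273)/0.03029 = -0.01637/0.03029 = -0.540.

z = -0.540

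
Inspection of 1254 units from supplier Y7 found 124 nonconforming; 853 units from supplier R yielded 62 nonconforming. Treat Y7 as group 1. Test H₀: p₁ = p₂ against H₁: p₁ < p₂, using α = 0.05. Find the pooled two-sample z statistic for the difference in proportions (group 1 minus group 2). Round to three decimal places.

p̂₁ = 124/1254 ≈ 0.09888, p̂₂ = 62/853 ≈ 0.07268.
Pooled p̂ = (124+62)/(1254+853) = 186/2107 = 0.08828.
SE = √(0.0804843 × 0.00196978) = 0.01259.
z = (0.09888 − 0.07268)/0.01259 = 0.02620/0.01259 = 2.081.
p-value = P(Z < 2.081) ≈ 0.9813; since p > α = 0.05, fail to reject H₀.

z = 2.081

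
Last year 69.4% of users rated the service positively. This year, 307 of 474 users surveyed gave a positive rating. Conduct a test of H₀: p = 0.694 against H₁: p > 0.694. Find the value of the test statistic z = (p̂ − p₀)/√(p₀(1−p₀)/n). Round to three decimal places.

z = -2.188

p̂ = 307/474 = 0.64768.
SE = √(p₀(1−p₀)/n) = √(0.21236/474) = 0.02117.
z = (0.64768 − 0.694)/0.02117 = -0.04632/0.02117 = -2.188.
p-value = P(Z > -2.188) ≈ 0.9857.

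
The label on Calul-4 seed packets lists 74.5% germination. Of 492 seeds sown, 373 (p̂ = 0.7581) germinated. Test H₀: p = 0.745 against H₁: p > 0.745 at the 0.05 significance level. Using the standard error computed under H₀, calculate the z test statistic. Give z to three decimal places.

z = 0.668

p̂ = 373/492 = 0.75813.
Standard error under H₀: √(0.745×0.255/492) = 0.01965.
z = (0.75813 − 0.745)/0.01965 = 0.01313/0.01965 = 0.668.
p-value = P(Z > 0.668) ≈ 0.2520; since p > α = 0.05, fail to reject H₀.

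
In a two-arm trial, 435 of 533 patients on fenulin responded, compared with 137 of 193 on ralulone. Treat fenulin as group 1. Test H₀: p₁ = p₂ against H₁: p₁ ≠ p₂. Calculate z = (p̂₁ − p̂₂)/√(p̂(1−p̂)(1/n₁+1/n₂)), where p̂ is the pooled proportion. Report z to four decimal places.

p̂₁ = 435/533 = 0.816135, p̂₂ = 137/193 = 0.709845.
Pooled p̂ = (435+137)/(533+193) = 572/726 = 0.787879.
SE = √(0.167126 × 0.00705752) = 0.034344.
z = (0.816135 − 0.709845)/0.034344 = 0.106290/0.034344 = 3.0949.
p-value = 2·P(Z > 3.095) ≈ 0.0020.

z = 3.0949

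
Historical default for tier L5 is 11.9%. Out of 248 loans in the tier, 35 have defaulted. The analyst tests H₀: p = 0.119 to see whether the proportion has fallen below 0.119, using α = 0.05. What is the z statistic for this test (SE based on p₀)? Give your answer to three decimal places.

p̂ = 35/248 = 0.14113.
Under H₀, SE = √(0.119·0.881/248) = √(0.000422738) = 0.02056.
z = (0.14113 − 0.119)/0.02056 = 0.02213/0.02056 = 1.076.
p-value = P(Z < 1.076) ≈ 0.8591; since p > α = 0.05, fail to reject H₀.

z = 1.076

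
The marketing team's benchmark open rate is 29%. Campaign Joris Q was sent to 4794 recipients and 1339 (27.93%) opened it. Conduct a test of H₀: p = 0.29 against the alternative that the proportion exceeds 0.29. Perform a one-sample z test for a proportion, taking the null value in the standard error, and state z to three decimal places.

p̂ = 1339/4794 = 0.27931.
Under H₀, SE = √(0.29·0.71/4794) = √(4.29495e-05) = 0.00655.
z = (0.27931 − 0.29)/0.00655 = -0.01069/0.00655 = -1.632.
p-value = P(Z > -1.632) ≈ 0.9486.

z = -1.632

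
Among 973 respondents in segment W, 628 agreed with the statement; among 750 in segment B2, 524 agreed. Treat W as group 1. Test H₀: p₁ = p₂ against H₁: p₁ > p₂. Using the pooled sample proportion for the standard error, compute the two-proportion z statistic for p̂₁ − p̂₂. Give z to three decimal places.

z = -2.328

p̂₁ = 628/973 ≈ 0.64543, p̂₂ = 524/750 ≈ 0.69867.
Pooled p̂ = (628+524)/(973+750) = 1152/1723 = 0.66860.
SE = √(0.221574 × 0.00236108) = 0.02287.
z = (0.64543 − 0.69867)/0.02287 = -0.05324/0.02287 = -2.328.
p-value = P(Z > -2.328) ≈ 0.9900.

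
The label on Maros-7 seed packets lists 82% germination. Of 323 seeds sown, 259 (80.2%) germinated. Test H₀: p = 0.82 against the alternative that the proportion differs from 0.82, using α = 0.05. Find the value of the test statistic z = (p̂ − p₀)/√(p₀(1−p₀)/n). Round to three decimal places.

z = -0.849

p̂ = 259/323 = 0.801858.
Under H₀, SE = √(0.82·0.18/323) = √(0.000456966) = 0.021377.
z = (0.801858 − 0.82)/0.021377 = -0.018142/0.021377 = -0.849.
p-value = 2·P(Z > 0.849) ≈ 0.3960, so at α = 0.05 we fail to reject H₀.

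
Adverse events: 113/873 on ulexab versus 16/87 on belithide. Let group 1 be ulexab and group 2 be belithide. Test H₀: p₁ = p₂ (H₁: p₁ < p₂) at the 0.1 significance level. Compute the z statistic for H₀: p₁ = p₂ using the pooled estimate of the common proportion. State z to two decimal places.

p̂₁ = 113/873 = 0.1294, p̂₂ = 16/87 = 0.1839.
Pooled p̂ = (113+16)/(873+87) = 129/960 = 0.1344.
SE = √(p̂(1−p̂)(1/n₁+1/n₂)) = √(0.1344·0.8656·0.0126397) = √(0.00147023) = 0.0383.
z = (0.1294 − 0.1839)/0.0383 = -0.0545/0.0383 = -1.42.
p-value = P(Z < -1.421) ≈ 0.0777. With α = 0.1, reject H₀.

z = -1.42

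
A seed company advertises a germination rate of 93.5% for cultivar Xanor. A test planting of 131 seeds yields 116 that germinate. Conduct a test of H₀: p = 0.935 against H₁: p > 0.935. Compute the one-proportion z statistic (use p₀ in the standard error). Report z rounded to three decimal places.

z = -2.298

p̂ = 116/131 = 0.88550.
SE = √(p₀(1−p₀)/n) = √(0.060775/131) = 0.02154.
z = (0.88550 − 0.935)/0.02154 = -0.04950/0.02154 = -2.298.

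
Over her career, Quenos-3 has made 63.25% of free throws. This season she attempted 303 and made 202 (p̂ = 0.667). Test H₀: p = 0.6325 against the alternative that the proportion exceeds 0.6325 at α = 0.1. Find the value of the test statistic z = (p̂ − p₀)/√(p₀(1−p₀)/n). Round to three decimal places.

z = 1.234

p̂ = 202/303 ≈ 0.66667.
Under H₀, SE = √(0.6325·0.3675/303) = √(0.000767141) = 0.02770.
z = (0.66667 − 0.6325)/0.02770 = 0.03417/0.02770 = 1.234.
p-value = P(Z > 1.234) ≈ 0.1087, so at α = 0.1 we fail to reject H₀.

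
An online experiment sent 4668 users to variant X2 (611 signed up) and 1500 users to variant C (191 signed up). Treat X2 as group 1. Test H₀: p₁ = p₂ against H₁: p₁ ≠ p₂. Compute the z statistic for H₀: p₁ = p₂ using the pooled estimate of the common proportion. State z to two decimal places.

p̂₁ = 611/4668 = 0.1309, p̂₂ = 191/1500 = 0.1273.
Pooled p̂ = (611+191)/(4668+1500) = 802/6168 = 0.1300.
SE = √(p̂(1−p̂)(1/n₁+1/n₂)) = √(0.1300·0.8700·0.000880891) = √(9.96457e-05) = 0.0100.
z = (0.1309 − 0.1273)/0.0100 = 0.0036/0.0100 = 0.36.
Two-sided p-value ≈ 2·Φ(−0.356) = 0.7215.

z = 0.36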